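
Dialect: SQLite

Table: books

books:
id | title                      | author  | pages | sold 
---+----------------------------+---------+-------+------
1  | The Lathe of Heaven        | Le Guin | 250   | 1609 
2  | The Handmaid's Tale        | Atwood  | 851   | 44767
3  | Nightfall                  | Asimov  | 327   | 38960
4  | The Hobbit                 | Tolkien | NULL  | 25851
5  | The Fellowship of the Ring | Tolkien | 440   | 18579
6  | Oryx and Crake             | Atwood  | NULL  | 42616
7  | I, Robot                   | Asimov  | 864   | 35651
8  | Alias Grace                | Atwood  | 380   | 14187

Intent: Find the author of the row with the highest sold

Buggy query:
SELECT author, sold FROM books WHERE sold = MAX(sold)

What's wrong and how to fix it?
Bug: MAX(sold) is an aggregate and cannot be used directly in WHERE

Fix: Wrap MAX in a scalar subquery so WHERE compares against a single value

Corrected query:
SELECT author, sold FROM books WHERE sold = (SELECT MAX(sold) FROM books)

Result:
author | sold 
-------+------
Atwood | 44767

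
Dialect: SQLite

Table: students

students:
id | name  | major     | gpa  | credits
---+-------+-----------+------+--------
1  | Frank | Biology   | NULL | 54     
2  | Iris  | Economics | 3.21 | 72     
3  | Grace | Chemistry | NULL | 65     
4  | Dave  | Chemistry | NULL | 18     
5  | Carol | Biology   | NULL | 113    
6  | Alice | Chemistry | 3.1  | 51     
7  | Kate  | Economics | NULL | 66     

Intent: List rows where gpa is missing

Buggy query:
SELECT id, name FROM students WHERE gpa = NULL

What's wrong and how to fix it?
Bug: '= NULL' is always unknown in SQL three-valued logic, so no rows match

Fix: Replace '= NULL' with 'IS NULL'

Corrected query:
SELECT id, name FROM students WHERE gpa IS NULL

Result:
id | name 
---+------
1  | Frank
3  | Grace
4  | Dave 
5  | Carol
7  | Kate 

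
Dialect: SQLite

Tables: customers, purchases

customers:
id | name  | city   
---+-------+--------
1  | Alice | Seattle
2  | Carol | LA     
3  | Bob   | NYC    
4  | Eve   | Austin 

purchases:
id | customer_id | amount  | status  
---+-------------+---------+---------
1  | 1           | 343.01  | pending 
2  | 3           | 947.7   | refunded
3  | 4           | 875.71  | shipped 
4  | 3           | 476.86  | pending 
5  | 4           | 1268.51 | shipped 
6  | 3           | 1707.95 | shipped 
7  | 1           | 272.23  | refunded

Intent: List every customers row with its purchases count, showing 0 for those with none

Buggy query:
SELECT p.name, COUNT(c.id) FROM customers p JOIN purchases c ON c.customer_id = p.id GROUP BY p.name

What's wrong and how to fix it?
Bug: An inner join excludes parents with zero children

Fix: Switch to LEFT JOIN to retain unmatched parent rows

Corrected query:
SELECT p.name, COUNT(c.id) FROM customers p LEFT JOIN purchases c ON c.customer_id = p.id GROUP BY p.name

Result:
name  | COUNT(c.id)
------+------------
Alice | 2          
Bob   | 3          
Carol | 0          
Eve   | 2          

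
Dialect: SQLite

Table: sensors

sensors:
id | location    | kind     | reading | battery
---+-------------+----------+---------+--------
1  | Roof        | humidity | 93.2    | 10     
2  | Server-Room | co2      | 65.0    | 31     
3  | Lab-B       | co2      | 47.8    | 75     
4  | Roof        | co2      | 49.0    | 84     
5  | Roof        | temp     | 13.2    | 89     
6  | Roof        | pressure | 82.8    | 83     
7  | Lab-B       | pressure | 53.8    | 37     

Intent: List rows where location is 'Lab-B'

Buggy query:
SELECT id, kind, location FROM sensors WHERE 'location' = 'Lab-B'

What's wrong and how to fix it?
Bug: Single quotes denote string literals in SQL; the column name is being compared as a constant string

Fix: Remove the quotes around the column name (or use double quotes for an identifier)

Corrected query:
SELECT id, kind, location FROM sensors WHERE location = 'Lab-B'

Result:
id | kind     | location
---+----------+---------
3  | co2      | Lab-B   
7  | pressure | Lab-B   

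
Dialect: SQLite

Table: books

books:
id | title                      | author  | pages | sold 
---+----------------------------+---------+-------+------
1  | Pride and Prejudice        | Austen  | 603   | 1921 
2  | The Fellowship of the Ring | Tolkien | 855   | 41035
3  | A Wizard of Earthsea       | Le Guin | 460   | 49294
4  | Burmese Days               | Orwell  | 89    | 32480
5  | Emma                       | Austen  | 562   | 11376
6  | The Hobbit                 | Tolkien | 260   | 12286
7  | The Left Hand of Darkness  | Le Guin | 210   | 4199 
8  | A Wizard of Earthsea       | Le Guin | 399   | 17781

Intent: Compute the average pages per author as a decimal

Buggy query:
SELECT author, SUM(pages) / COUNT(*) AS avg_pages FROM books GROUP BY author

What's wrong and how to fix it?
Bug: SUM(pages) and COUNT(*) are both integers; the division truncates the fractional part

Fix: Multiply by 1.0 (or CAST to REAL) to force floating-point division

Corrected query:
SELECT author, SUM(pages) * 1.0 / COUNT(*) AS avg_pages FROM books GROUP BY author

Result:
author  | avg_pages 
--------+-----------
Austen  | 582.5     
Le Guin | 356.333333
Orwell  | 89        
Tolkien | 557.5     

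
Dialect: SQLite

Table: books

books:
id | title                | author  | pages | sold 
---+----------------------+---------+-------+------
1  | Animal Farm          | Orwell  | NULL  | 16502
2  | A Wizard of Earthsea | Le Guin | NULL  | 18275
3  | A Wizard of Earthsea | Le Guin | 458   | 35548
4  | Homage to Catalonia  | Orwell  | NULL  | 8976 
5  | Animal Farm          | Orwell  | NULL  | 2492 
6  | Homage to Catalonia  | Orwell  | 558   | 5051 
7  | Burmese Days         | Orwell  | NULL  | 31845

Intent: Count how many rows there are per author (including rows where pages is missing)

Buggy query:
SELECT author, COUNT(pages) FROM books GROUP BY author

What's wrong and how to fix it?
Bug: COUNT(column) counts non-NULL values only; rows with NULL pages aren't counted

Fix: Replace COUNT(pages) with COUNT(*)

Corrected query:
SELECT author, COUNT(*) FROM books GROUP BY author

Result:
author  | COUNT(*)
--------+---------
Le Guin | 2       
Orwell  | 5       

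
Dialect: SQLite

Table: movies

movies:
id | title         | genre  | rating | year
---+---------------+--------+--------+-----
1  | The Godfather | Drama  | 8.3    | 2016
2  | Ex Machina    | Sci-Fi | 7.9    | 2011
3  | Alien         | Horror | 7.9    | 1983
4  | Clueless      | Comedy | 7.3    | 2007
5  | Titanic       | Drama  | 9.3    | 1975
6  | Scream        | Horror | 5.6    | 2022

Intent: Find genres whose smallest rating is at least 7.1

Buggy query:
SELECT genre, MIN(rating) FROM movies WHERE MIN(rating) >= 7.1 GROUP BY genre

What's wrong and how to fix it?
Bug: MIN() in WHERE is a misuse of aggregate

Fix: Replace WHERE with HAVING after the GROUP BY

Corrected query:
SELECT genre, MIN(rating) FROM movies GROUP BY genre HAVING MIN(rating) >= 7.1

Result:
genre  | MIN(rating)
-------+------------
Comedy | 7.3        
Drama  | 8.3        
Sci-Fi | 7.9        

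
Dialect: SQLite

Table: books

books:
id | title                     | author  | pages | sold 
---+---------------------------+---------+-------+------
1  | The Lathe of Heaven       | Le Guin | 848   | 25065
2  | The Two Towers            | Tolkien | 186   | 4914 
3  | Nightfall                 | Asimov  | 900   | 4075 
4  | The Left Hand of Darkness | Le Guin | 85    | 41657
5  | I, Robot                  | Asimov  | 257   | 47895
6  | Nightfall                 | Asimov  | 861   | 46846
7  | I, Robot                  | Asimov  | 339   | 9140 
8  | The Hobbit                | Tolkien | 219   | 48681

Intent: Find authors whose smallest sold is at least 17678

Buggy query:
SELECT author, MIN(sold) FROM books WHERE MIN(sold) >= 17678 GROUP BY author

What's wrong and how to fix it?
Bug: Aggregates like MIN are computed per group after WHERE runs

Fix: Replace WHERE with HAVING after the GROUP BY

Corrected query:
SELECT author, MIN(sold) FROM books GROUP BY author HAVING MIN(sold) >= 17678

Result:
author  | MIN(sold)
--------+----------
Le Guin | 25065    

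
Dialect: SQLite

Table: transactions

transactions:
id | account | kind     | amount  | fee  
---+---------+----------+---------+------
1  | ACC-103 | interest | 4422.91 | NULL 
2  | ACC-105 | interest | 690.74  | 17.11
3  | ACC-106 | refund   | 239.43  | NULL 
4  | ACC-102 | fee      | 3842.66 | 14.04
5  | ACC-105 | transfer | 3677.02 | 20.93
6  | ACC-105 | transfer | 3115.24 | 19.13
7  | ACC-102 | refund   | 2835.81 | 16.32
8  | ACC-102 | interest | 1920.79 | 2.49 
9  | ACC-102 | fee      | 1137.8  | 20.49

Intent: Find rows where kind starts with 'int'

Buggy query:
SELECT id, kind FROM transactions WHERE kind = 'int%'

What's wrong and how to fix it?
Bug: '=' compares the literal string including the % character; pattern matching needs LIKE

Fix: Use LIKE for wildcard pattern matching

Corrected query:
SELECT id, kind FROM transactions WHERE kind LIKE 'int%'

Result:
id | kind    
---+---------
1  | interest
2  | interest
8  | interest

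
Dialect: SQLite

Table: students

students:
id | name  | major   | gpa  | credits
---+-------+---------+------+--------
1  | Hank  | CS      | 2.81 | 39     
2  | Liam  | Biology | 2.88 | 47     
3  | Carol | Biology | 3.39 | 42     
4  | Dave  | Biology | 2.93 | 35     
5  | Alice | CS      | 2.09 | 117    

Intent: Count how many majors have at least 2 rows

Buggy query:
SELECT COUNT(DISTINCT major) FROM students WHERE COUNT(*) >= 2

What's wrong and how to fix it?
Bug: COUNT(*) cannot appear in WHERE; the per-group count doesn't exist yet

Fix: Group first with HAVING COUNT(*) >= 2, then COUNT the resulting groups

Corrected query:
SELECT COUNT(*) FROM (SELECT major FROM students GROUP BY major HAVING COUNT(*) >= 2)

Result:
COUNT(*)
--------
2       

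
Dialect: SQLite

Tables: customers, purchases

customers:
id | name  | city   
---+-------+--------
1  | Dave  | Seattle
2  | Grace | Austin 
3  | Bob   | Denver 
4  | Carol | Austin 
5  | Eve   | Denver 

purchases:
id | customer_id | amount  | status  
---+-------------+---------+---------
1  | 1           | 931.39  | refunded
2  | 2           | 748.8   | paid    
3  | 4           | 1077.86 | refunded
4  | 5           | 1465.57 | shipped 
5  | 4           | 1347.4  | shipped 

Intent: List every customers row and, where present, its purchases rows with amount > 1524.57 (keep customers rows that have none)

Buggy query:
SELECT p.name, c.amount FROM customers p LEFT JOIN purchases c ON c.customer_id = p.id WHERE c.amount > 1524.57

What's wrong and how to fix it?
Bug: A WHERE condition on the right-hand table after LEFT JOIN drops unmatched parents

Fix: Put 'c.amount > 1524.57' in the JOIN's ON clause instead of WHERE

Corrected query:
SELECT p.name, c.amount FROM customers p LEFT JOIN purchases c ON c.customer_id = p.id AND c.amount > 1524.57

Result:
name  | amount
------+-------
Dave  | NULL  
Grace | NULL  
Bob   | NULL  
Carol | NULL  
Eve   | NULL  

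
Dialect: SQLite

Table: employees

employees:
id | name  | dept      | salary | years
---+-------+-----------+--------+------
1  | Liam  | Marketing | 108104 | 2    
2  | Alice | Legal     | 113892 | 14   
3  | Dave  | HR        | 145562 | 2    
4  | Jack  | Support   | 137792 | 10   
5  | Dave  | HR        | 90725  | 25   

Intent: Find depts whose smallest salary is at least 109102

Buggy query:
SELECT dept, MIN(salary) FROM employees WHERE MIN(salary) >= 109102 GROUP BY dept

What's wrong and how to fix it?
Bug: MIN() in WHERE is a misuse of aggregate

Fix: Replace WHERE with HAVING after the GROUP BY

Corrected query:
SELECT dept, MIN(salary) FROM employees GROUP BY dept HAVING MIN(salary) >= 109102

Result:
dept    | MIN(salary)
--------+------------
Legal   | 113892     
Support | 137792     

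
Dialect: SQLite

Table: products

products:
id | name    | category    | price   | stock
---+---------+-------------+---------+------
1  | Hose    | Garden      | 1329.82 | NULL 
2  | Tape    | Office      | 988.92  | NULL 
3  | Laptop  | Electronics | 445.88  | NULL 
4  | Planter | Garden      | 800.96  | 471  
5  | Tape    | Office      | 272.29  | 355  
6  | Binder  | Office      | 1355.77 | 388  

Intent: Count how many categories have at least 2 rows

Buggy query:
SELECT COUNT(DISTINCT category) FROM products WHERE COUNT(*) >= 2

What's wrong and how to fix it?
Bug: COUNT(*) cannot appear in WHERE; the per-group count doesn't exist yet

Fix: Use a subquery that GROUPs and filters with HAVING, then count its rows

Corrected query:
SELECT COUNT(*) FROM (SELECT category FROM products GROUP BY category HAVING COUNT(*) >= 2)

Result:
COUNT(*)
--------
2       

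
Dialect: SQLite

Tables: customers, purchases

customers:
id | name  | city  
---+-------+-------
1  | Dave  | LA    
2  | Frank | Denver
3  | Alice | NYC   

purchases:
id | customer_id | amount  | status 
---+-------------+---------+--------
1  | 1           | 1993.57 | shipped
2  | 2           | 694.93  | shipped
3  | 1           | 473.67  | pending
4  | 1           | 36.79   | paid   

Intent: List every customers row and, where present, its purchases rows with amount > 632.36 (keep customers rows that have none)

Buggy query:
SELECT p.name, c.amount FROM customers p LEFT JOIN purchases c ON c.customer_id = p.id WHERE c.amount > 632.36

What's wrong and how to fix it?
Bug: Filtering c.amount in WHERE discards the NULL rows produced by LEFT JOIN, turning it into an inner join

Fix: Move the right-table condition into the ON clause so unmatched parents are kept

Corrected query:
SELECT p.name, c.amount FROM customers p LEFT JOIN purchases c ON c.customer_id = p.id AND c.amount > 632.36

Result:
name  | amount 
------+--------
Dave  | 1993.57
Frank | 694.93 
Alice | NULL   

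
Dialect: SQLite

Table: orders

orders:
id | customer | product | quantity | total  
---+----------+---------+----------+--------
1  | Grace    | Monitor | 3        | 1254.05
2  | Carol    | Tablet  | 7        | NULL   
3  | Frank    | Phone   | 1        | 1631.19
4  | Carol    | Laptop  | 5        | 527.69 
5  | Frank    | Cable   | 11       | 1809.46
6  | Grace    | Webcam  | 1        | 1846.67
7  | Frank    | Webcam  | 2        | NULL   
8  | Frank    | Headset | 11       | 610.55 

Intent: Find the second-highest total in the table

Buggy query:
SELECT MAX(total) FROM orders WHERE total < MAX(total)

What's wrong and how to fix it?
Bug: MAX(total) on the right of the comparison is an aggregate-in-WHERE error

Fix: Put the inner MAX in a scalar subquery

Corrected query:
SELECT MAX(total) FROM orders WHERE total < (SELECT MAX(total) FROM orders)

Result:
MAX(total)
----------
1809.46   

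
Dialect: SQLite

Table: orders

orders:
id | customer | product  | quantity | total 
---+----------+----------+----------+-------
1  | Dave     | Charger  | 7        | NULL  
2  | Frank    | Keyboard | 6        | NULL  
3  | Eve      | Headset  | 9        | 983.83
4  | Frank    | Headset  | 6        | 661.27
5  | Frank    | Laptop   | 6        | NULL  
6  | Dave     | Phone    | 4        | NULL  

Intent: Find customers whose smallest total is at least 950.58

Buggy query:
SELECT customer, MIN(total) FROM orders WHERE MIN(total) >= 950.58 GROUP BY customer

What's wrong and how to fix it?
Bug: Aggregates like MIN are computed per group after WHERE runs

Fix: Replace WHERE with HAVING after the GROUP BY

Corrected query:
SELECT customer, MIN(total) FROM orders GROUP BY customer HAVING MIN(total) >= 950.58

Result:
customer | MIN(total)
---------+-----------
Eve      | 983.83    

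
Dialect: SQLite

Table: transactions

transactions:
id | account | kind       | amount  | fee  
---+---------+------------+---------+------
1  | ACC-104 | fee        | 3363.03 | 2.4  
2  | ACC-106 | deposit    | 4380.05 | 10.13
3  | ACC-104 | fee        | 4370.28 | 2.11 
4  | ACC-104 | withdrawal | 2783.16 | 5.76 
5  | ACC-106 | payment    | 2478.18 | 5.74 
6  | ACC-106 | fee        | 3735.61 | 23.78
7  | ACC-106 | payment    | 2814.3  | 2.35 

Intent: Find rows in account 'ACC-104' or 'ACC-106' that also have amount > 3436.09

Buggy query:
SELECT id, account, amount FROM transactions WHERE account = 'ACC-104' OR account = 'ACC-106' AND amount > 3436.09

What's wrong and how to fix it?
Bug: AND binds tighter than OR, so this parses as account = 'ACC-104' OR (account = 'ACC-106' AND amount > 3436.09)

Fix: Add parentheses around the OR so the AND applies to both alternatives

Corrected query:
SELECT id, account, amount FROM transactions WHERE (account = 'ACC-104' OR account = 'ACC-106') AND amount > 3436.09

Result:
id | account | amount 
---+---------+--------
2  | ACC-106 | 4380.05
3  | ACC-104 | 4370.28
6  | ACC-106 | 3735.61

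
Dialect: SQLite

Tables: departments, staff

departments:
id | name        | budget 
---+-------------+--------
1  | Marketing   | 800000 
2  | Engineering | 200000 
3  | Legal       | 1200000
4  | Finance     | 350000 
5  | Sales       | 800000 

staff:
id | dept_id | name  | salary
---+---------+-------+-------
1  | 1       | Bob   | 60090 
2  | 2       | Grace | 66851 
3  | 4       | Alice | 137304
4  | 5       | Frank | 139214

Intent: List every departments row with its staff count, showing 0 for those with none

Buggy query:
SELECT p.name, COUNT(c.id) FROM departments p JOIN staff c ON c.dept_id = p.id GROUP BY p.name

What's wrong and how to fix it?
Bug: An inner join excludes parents with zero children

Fix: Switch to LEFT JOIN to retain unmatched parent rows

Corrected query:
SELECT p.name, COUNT(c.id) FROM departments p LEFT JOIN staff c ON c.dept_id = p.id GROUP BY p.name

Result:
name        | COUNT(c.id)
------------+------------
Engineering | 1          
Finance     | 1          
Legal       | 0          
Marketing   | 1          
Sales       | 1          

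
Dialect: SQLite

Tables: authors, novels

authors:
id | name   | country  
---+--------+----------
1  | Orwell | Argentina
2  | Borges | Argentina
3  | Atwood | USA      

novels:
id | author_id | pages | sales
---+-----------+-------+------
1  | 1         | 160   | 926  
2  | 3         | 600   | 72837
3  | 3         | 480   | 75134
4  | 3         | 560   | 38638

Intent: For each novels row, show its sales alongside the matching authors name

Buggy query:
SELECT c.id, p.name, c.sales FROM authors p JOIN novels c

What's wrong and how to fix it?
Bug: JOIN with no ON clause produces a cartesian product; every novels row pairs with every authors row

Fix: Add ON c.author_id = p.id to the JOIN

Corrected query:
SELECT c.id, p.name, c.sales FROM authors p JOIN novels c ON c.author_id = p.id

Result:
id | name   | sales
---+--------+------
1  | Orwell | 926  
2  | Atwood | 72837
3  | Atwood | 75134
4  | Atwood | 38638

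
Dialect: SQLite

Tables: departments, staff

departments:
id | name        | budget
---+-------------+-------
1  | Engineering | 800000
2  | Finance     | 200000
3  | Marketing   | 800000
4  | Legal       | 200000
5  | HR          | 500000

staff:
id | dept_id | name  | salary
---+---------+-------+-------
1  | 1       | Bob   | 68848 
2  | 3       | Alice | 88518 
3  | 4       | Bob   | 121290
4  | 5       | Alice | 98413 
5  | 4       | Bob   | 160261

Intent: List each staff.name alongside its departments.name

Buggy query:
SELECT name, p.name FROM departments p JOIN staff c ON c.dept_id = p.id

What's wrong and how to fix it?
Bug: 'name' exists in both joined tables, so the database can't tell which one is meant

Fix: Qualify the column with its table alias (c.name)

Corrected query:
SELECT c.name, p.name FROM departments p JOIN staff c ON c.dept_id = p.id

Result:
name  | name       
------+------------
Bob   | Engineering
Alice | Marketing  
Bob   | Legal      
Alice | HR         
Bob   | Legal      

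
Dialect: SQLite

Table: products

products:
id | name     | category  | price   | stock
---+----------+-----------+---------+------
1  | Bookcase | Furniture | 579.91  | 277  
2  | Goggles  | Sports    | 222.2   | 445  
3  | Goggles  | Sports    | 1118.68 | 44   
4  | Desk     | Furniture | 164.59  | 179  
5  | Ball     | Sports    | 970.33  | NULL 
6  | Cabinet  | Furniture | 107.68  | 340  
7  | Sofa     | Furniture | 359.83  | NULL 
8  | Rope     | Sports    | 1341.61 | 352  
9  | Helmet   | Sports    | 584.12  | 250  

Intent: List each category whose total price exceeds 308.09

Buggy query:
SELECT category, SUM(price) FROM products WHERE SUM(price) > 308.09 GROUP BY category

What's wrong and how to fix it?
Bug: WHERE runs before GROUP BY, so aggregates aren't available there

Fix: Move the aggregate condition to a HAVING clause

Corrected query:
SELECT category, SUM(price) FROM products GROUP BY category HAVING SUM(price) > 308.09

Result:
category  | SUM(price)
----------+-----------
Furniture | 1212.01   
Sports    | 4236.94   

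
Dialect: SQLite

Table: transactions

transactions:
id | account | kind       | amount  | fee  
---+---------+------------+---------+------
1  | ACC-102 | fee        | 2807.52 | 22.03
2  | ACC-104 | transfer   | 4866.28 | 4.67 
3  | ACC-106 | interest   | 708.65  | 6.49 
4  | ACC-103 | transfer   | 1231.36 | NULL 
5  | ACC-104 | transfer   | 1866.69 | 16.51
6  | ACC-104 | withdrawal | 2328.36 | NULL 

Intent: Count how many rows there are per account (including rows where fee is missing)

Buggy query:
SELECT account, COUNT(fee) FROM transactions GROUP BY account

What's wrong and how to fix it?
Bug: COUNT(column) counts non-NULL values only; rows with NULL fee aren't counted

Fix: Replace COUNT(fee) with COUNT(*)

Corrected query:
SELECT account, COUNT(*) FROM transactions GROUP BY account

Result:
account | COUNT(*)
--------+---------
ACC-102 | 1       
ACC-103 | 1       
ACC-104 | 3       
ACC-106 | 1       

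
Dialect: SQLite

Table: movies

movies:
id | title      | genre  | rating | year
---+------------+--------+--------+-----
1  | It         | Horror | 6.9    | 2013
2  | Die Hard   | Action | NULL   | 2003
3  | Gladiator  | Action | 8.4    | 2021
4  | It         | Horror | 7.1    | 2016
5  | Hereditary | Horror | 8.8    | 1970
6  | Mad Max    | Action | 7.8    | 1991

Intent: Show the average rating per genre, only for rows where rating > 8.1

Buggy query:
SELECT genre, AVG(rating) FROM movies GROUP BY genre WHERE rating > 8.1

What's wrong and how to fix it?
Bug: WHERE cannot follow GROUP BY

Fix: Move the WHERE clause before GROUP BY

Corrected query:
SELECT genre, AVG(rating) FROM movies WHERE rating > 8.1 GROUP BY genre

Result:
genre  | AVG(rating)
-------+------------
Action | 8.4        
Horror | 8.8        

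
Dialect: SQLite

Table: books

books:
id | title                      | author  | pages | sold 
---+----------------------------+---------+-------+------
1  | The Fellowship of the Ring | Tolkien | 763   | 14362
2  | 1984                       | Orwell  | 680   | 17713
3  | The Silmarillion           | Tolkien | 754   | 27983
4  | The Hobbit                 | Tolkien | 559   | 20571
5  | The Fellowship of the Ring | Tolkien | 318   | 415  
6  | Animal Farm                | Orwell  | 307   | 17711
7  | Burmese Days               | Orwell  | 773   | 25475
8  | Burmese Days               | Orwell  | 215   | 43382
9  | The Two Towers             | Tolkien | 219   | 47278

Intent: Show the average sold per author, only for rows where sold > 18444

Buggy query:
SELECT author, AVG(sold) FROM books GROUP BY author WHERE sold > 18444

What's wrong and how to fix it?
Bug: WHERE cannot follow GROUP BY

Fix: Place WHERE between FROM and GROUP BY

Corrected query:
SELECT author, AVG(sold) FROM books WHERE sold > 18444 GROUP BY author

Result:
author  | AVG(sold)
--------+----------
Orwell  | 34428.5  
Tolkien | 31944    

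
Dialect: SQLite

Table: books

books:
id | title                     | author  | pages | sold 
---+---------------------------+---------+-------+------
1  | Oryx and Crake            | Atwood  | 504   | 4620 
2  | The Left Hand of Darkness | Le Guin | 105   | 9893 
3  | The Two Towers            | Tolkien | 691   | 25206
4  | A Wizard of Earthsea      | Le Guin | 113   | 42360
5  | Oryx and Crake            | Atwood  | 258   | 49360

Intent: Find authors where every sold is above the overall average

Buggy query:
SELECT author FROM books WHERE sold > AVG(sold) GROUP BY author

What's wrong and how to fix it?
Bug: AVG() is an aggregate; it can't sit directly in WHERE

Fix: Compute the overall average in a scalar subquery and compare each group's MIN against it in HAVING

Corrected query:
SELECT author FROM books GROUP BY author HAVING MIN(sold) > (SELECT AVG(sold) FROM books)

Result:
(no rows)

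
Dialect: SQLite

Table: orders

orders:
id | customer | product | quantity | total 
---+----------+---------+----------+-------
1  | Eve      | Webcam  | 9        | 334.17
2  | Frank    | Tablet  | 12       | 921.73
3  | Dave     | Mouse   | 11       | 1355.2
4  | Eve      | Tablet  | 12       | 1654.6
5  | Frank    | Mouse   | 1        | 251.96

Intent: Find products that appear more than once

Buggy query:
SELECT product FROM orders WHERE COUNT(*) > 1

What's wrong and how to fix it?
Bug: COUNT(*) is an aggregate and cannot be used in WHERE

Fix: GROUP BY product, then filter groups with HAVING COUNT(*) > 1

Corrected query:
SELECT product FROM orders GROUP BY product HAVING COUNT(*) > 1

Result:
product
-------
Mouse  
Tablet 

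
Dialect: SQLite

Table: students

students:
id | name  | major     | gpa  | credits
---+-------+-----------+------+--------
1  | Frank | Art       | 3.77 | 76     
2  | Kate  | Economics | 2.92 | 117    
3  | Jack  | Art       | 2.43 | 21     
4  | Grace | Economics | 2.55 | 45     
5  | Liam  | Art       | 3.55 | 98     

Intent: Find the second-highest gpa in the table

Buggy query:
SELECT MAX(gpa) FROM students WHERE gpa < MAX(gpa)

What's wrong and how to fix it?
Bug: The inner MAX is an aggregate inside WHERE, which is not allowed

Fix: Put the inner MAX in a scalar subquery

Corrected query:
SELECT MAX(gpa) FROM students WHERE gpa < (SELECT MAX(gpa) FROM students)

Result:
MAX(gpa)
--------
3.55    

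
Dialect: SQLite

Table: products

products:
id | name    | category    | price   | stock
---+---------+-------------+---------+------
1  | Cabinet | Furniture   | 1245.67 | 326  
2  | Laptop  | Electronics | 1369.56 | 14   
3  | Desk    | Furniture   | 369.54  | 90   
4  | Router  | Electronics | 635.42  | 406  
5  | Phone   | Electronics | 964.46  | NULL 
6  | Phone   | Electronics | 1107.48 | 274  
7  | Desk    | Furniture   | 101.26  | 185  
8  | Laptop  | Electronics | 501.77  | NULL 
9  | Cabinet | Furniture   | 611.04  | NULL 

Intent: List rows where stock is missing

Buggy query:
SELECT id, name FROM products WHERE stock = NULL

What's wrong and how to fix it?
Bug: Comparing to NULL with '=' never matches; NULL = NULL is unknown, not true

Fix: Use IS NULL to test for NULL

Corrected query:
SELECT id, name FROM products WHERE stock IS NULL

Result:
id | name   
---+--------
5  | Phone  
8  | Laptop 
9  | Cabinet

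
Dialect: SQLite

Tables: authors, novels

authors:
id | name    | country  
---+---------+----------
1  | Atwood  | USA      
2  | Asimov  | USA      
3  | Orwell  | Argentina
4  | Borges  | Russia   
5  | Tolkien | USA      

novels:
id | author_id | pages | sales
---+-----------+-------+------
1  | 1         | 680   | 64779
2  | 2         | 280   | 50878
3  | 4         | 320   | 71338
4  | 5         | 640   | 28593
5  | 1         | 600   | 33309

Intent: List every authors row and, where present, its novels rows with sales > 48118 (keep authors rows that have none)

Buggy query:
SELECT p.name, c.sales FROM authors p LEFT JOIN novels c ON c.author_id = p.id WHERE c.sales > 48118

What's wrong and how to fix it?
Bug: Filtering c.sales in WHERE discards the NULL rows produced by LEFT JOIN, turning it into an inner join

Fix: Put 'c.sales > 48118' in the JOIN's ON clause instead of WHERE

Corrected query:
SELECT p.name, c.sales FROM authors p LEFT JOIN novels c ON c.author_id = p.id AND c.sales > 48118

Result:
name    | sales
--------+------
Atwood  | 64779
Asimov  | 50878
Orwell  | NULL 
Borges  | 71338
Tolkien | NULL 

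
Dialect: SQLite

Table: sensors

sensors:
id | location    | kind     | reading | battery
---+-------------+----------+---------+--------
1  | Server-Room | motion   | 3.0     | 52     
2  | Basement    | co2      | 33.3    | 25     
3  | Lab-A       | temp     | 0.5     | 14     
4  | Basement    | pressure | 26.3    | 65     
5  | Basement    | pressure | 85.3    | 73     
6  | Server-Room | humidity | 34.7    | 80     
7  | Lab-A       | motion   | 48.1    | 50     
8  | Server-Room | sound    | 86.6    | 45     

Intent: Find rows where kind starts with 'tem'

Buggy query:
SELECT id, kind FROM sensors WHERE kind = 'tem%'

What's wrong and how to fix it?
Bug: Wildcards only work with LIKE; '=' treats '%' as a literal character

Fix: Use LIKE for wildcard pattern matching

Corrected query:
SELECT id, kind FROM sensors WHERE kind LIKE 'tem%'

Result:
id | kind
---+-----
3  | temp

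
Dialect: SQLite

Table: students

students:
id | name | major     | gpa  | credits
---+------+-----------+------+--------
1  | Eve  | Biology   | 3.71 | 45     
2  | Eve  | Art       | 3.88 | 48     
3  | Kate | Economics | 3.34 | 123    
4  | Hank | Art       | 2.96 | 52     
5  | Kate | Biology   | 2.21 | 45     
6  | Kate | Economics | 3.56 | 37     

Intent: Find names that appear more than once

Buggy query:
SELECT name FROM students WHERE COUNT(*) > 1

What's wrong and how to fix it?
Bug: WHERE can't reference COUNT(*); aggregates are computed after WHERE

Fix: Group first, then use HAVING for the count condition

Corrected query:
SELECT name FROM students GROUP BY name HAVING COUNT(*) > 1

Result:
name
----
Eve 
Kate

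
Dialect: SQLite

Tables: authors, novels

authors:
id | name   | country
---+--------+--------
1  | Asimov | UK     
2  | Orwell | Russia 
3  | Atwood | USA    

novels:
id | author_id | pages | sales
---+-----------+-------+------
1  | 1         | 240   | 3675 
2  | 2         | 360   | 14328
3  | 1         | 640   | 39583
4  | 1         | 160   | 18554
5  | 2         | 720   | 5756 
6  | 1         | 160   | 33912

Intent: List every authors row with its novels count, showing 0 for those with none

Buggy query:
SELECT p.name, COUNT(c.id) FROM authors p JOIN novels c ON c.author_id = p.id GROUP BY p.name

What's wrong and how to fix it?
Bug: An inner join excludes parents with zero children

Fix: Switch to LEFT JOIN to retain unmatched parent rows

Corrected query:
SELECT p.name, COUNT(c.id) FROM authors p LEFT JOIN novels c ON c.author_id = p.id GROUP BY p.name

Result:
name   | COUNT(c.id)
-------+------------
Asimov | 4          
Atwood | 0          
Orwell | 2          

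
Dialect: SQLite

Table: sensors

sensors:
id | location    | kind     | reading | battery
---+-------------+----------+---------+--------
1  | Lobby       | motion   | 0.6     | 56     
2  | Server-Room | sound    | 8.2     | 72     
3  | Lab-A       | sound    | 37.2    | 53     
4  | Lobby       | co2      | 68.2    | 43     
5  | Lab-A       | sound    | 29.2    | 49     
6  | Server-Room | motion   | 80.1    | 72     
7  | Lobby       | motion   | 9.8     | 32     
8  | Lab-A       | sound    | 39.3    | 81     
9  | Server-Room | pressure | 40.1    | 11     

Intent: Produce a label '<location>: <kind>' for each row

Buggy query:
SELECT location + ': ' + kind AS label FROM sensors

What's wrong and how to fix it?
Bug: '+' is numeric addition; on text columns SQLite converts them to 0 instead of concatenating

Fix: Use the || operator for string concatenation

Corrected query:
SELECT location || ': ' || kind AS label FROM sensors

Result:
label                
---------------------
Lobby: motion        
Server-Room: sound   
Lab-A: sound         
Lobby: co2           
Lab-A: sound         
Server-Room: motion  
Lobby: motion        
Lab-A: sound         
Server-Room: pressure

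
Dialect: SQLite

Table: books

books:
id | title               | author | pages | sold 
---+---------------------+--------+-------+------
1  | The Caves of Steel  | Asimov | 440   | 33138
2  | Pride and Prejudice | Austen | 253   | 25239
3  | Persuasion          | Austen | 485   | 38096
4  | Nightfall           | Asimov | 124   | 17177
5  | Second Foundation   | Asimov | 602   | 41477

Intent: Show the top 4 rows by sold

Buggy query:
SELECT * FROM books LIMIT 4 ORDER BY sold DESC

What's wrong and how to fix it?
Bug: LIMIT must come after ORDER BY

Fix: Swap the clauses: ORDER BY first, then LIMIT

Corrected query:
SELECT * FROM books ORDER BY sold DESC LIMIT 4

Result:
id | title               | author | pages | sold 
---+---------------------+--------+-------+------
5  | Second Foundation   | Asimov | 602   | 41477
3  | Persuasion          | Austen | 485   | 38096
1  | The Caves of Steel  | Asimov | 440   | 33138
2  | Pride and Prejudice | Austen | 253   | 25239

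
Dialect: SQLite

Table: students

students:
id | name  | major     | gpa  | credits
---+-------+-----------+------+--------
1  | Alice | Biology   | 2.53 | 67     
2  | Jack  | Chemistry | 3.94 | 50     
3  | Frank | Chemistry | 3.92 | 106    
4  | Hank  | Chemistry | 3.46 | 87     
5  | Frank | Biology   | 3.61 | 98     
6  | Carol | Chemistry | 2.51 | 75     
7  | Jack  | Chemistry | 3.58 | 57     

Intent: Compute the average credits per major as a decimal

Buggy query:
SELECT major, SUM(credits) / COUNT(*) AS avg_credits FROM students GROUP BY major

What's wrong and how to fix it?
Bug: SUM(credits) and COUNT(*) are both integers; the division truncates the fractional part

Fix: Cast one side to REAL so the division keeps the fractional part

Corrected query:
SELECT major, SUM(credits) * 1.0 / COUNT(*) AS avg_credits FROM students GROUP BY major

Result:
major     | avg_credits
----------+------------
Biology   | 82.5       
Chemistry | 75         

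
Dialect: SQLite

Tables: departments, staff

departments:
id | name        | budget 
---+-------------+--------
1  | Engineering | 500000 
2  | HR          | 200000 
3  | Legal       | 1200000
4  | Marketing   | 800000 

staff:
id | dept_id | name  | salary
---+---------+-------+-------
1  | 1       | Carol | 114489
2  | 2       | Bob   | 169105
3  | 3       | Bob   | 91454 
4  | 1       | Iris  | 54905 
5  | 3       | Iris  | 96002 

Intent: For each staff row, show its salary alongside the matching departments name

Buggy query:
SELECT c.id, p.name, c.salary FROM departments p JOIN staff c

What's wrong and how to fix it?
Bug: JOIN with no ON clause produces a cartesian product; every staff row pairs with every departments row

Fix: Specify the join condition linking the foreign key to the parent id

Corrected query:
SELECT c.id, p.name, c.salary FROM departments p JOIN staff c ON c.dept_id = p.id

Result:
id | name        | salary
---+-------------+-------
1  | Engineering | 114489
2  | HR          | 169105
3  | Legal       | 91454 
4  | Engineering | 54905 
5  | Legal       | 96002 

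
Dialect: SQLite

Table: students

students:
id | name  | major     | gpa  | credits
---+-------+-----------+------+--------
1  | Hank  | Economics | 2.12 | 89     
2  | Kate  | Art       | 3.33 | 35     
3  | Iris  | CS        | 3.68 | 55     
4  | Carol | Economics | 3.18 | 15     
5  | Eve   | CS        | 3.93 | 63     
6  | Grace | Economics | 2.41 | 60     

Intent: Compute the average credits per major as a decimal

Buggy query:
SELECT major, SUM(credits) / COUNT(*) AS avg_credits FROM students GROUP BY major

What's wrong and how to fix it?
Bug: SUM(credits) and COUNT(*) are both integers; the division truncates the fractional part

Fix: Cast one side to REAL so the division keeps the fractional part

Corrected query:
SELECT major, SUM(credits) * 1.0 / COUNT(*) AS avg_credits FROM students GROUP BY major

Result:
major     | avg_credits
----------+------------
Art       | 35         
CS        | 59         
Economics | 54.666667  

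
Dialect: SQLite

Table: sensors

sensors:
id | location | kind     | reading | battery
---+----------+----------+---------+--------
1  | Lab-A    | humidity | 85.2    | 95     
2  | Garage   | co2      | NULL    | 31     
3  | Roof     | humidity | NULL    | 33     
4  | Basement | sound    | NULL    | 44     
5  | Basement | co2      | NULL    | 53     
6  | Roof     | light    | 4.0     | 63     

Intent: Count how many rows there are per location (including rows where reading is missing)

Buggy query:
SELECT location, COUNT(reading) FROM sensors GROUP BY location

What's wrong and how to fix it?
Bug: COUNT(column) counts non-NULL values only; rows with NULL reading aren't counted

Fix: Use COUNT(*) to count all rows regardless of NULL

Corrected query:
SELECT location, COUNT(*) FROM sensors GROUP BY location

Result:
location | COUNT(*)
---------+---------
Basement | 2       
Garage   | 1       
Lab-A    | 1       
Roof     | 2       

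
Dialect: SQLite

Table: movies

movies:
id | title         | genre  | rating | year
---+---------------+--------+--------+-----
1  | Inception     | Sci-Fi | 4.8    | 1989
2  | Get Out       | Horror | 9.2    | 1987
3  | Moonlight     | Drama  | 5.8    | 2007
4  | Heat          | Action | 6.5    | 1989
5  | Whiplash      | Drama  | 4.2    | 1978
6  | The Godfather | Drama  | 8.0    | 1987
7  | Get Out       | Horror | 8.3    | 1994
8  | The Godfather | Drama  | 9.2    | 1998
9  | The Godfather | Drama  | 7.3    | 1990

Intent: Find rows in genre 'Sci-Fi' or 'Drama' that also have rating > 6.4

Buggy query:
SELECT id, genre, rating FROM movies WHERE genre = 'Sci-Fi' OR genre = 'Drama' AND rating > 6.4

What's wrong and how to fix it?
Bug: AND binds tighter than OR, so this parses as genre = 'Sci-Fi' OR (genre = 'Drama' AND rating > 6.4)

Fix: Group the OR with parentheses (or use IN), then AND the threshold

Corrected query:
SELECT id, genre, rating FROM movies WHERE (genre = 'Sci-Fi' OR genre = 'Drama') AND rating > 6.4

Result:
id | genre | rating
---+-------+-------
6  | Drama | 8     
8  | Drama | 9.2   
9  | Drama | 7.3   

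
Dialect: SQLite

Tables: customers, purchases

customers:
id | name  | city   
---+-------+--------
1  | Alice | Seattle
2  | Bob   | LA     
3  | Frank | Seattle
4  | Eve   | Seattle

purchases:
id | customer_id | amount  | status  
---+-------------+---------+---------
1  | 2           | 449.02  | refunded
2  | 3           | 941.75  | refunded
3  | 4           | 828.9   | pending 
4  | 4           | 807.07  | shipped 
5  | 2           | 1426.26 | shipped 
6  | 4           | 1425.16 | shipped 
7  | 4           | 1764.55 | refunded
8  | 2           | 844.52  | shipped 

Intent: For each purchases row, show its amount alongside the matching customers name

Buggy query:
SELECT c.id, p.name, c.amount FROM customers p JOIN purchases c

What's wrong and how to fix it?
Bug: JOIN with no ON clause produces a cartesian product; every purchases row pairs with every customers row

Fix: Add ON c.customer_id = p.id to the JOIN

Corrected query:
SELECT c.id, p.name, c.amount FROM customers p JOIN purchases c ON c.customer_id = p.id

Result:
id | name  | amount 
---+-------+--------
1  | Bob   | 449.02 
2  | Frank | 941.75 
3  | Eve   | 828.9  
4  | Eve   | 807.07 
5  | Bob   | 1426.26
6  | Eve   | 1425.16
7  | Eve   | 1764.55
8  | Bob   | 844.52 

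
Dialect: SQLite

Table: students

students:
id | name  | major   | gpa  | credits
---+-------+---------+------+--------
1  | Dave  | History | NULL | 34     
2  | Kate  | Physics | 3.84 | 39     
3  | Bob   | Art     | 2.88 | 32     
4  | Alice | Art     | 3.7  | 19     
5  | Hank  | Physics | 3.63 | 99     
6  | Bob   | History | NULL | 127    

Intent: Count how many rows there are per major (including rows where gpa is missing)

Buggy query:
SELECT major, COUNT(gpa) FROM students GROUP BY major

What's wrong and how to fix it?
Bug: COUNT(gpa) skips NULLs, so groups with missing gpa are undercounted

Fix: Use COUNT(*) to count all rows regardless of NULL

Corrected query:
SELECT major, COUNT(*) FROM students GROUP BY major

Result:
major   | COUNT(*)
--------+---------
Art     | 2       
History | 2       
Physics | 2       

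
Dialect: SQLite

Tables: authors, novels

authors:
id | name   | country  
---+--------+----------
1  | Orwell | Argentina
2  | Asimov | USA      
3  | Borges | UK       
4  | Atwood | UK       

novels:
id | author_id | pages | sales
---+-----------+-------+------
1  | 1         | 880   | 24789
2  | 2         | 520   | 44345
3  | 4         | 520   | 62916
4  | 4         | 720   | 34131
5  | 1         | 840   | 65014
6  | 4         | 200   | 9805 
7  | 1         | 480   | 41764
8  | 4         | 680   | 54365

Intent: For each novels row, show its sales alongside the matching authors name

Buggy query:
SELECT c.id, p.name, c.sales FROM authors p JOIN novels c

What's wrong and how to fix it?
Bug: Missing join condition: each novels row is matched to all authors rows instead of just its own

Fix: Add ON c.author_id = p.id to the JOIN

Corrected query:
SELECT c.id, p.name, c.sales FROM authors p JOIN novels c ON c.author_id = p.id

Result:
id | name   | sales
---+--------+------
1  | Orwell | 24789
2  | Asimov | 44345
3  | Atwood | 62916
4  | Atwood | 34131
5  | Orwell | 65014
6  | Atwood | 9805 
7  | Orwell | 41764
8  | Atwood | 54365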